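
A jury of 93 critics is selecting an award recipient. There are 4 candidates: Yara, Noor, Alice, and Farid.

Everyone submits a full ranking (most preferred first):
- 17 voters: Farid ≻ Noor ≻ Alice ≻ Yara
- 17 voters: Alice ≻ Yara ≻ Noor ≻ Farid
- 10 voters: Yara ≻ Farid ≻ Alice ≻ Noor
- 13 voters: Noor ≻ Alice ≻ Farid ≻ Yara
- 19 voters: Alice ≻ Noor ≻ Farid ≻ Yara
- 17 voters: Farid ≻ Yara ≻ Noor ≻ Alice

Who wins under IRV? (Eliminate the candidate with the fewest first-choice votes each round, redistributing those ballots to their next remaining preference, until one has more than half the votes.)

Alice

Round 1: Yara 10, Noor 13, Alice 36, Farid 34. Yara eliminated.
Round 2: Noor 13, Alice 36, Farid 44. Noor eliminated.
Round 3: Alice 49, Farid 44. Alice has a majority (≥47).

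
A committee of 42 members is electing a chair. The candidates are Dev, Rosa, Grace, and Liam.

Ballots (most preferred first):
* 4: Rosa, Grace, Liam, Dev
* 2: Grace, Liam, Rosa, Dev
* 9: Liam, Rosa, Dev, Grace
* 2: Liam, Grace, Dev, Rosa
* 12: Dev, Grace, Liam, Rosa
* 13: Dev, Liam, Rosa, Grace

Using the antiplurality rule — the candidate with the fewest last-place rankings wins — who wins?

Liam

Last-place votes: Dev 6, Rosa 14, Grace 22, Liam 0.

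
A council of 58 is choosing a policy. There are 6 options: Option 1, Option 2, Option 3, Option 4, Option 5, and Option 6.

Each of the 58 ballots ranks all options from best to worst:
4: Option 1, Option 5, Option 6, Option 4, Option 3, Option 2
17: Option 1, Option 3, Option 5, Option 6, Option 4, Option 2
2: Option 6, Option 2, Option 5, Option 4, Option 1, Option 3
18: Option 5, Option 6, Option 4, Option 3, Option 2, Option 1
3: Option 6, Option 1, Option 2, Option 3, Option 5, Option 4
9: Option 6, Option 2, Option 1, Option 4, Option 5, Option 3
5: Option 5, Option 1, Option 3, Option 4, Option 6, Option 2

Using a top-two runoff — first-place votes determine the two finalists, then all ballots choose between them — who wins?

Round 1 first-place votes: Option 1 21, Option 2 0, Option 3 0, Option 4 0, Option 5 23, Option 6 14. Option 5 and Option 1 advance.
Runoff: Option 5 is ranked above Option 1 on 25 ballots, Option 1 above Option 5 on 33.

Option 1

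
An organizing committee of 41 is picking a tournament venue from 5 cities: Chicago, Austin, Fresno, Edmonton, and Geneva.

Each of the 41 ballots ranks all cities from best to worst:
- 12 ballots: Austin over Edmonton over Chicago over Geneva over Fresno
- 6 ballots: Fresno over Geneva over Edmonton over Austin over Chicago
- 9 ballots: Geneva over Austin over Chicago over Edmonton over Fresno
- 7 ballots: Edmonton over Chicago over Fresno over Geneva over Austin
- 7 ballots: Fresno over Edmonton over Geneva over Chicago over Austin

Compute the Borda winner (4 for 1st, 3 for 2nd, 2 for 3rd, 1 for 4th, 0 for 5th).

Chicago: 12×2 + 6×0 + 9×2 + 7×3 + 7×1 = 70
Austin: 12×4 + 6×1 + 9×3 + 7×0 + 7×0 = 81
Fresno: 12×0 + 6×4 + 9×0 + 7×2 + 7×4 = 66
Edmonton: 12×3 + 6×2 + 9×1 + 7×4 + 7×3 = 106
Geneva: 12×1 + 6×3 + 9×4 + 7×1 + 7×2 = 87

Edmonton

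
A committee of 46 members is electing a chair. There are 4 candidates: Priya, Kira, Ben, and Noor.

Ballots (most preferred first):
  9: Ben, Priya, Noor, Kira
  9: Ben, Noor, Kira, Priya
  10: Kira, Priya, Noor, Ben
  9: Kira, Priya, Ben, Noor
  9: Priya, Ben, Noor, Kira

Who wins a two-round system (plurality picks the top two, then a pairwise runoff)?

Ben

Round 1 first-place votes: Priya 9, Kira 19, Ben 18, Noor 0. Kira and Ben advance.
Runoff: Kira is ranked above Ben on 19 ballots, Ben above Kira on 27.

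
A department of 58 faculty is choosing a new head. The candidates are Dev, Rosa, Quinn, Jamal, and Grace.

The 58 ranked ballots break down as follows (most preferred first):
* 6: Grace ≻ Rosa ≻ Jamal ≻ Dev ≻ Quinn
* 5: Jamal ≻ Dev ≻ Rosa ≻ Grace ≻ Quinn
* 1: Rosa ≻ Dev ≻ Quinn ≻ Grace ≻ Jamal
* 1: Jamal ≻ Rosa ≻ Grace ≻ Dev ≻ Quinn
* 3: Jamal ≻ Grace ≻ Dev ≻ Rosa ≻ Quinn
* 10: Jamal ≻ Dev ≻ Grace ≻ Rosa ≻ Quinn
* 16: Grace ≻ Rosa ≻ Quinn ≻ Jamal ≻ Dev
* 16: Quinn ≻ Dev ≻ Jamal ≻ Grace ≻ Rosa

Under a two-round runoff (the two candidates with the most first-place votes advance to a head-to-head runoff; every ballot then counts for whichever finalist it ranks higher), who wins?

Round 1 first-place votes: Dev 0, Rosa 1, Quinn 16, Jamal 19, Grace 22. Grace and Jamal advance.
Runoff: Grace is ranked above Jamal on 23 ballots, Jamal above Grace on 35.

Jamal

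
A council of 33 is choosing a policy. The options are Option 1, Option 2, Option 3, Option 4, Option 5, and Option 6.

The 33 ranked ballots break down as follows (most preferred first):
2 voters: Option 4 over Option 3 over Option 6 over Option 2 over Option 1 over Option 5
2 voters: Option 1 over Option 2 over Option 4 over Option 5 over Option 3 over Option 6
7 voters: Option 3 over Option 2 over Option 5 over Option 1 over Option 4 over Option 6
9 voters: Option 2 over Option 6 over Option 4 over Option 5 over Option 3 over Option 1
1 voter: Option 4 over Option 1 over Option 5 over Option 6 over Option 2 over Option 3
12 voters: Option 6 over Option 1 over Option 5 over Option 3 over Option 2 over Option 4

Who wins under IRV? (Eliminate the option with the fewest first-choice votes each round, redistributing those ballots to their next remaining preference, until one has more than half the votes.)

Option 2

Round 1: Option 1 2, Option 2 9, Option 3 7, Option 4 3, Option 5 0, Option 6 12. Option 5 eliminated.
Round 2: Option 1 2, Option 2 9, Option 3 7, Option 4 3, Option 6 12. Option 1 eliminated.
Round 3: Option 2 11, Option 3 7, Option 4 3, Option 6 12. Option 4 eliminated.
Round 4: Option 2 11, Option 3 9, Option 6 13. Option 3 eliminated.
Round 5: Option 2 18, Option 6 15. Option 2 has a majority (≥17).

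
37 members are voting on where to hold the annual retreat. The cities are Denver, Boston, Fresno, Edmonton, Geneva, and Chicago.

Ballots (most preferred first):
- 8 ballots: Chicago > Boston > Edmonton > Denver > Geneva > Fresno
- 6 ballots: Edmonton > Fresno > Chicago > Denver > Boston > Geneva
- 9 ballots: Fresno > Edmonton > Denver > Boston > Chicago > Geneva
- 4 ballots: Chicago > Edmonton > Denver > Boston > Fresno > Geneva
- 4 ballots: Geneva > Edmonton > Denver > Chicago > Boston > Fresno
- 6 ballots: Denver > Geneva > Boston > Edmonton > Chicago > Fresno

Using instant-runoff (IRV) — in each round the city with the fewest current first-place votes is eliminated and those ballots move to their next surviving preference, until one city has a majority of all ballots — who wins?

Edmonton

Round 1: Denver 6, Boston 0, Fresno 9, Edmonton 6, Geneva 4, Chicago 12. Boston eliminated.
Round 2: Denver 6, Fresno 9, Edmonton 6, Geneva 4, Chicago 12. Geneva eliminated.
Round 3: Denver 6, Fresno 9, Edmonton 10, Chicago 12. Denver eliminated.
Round 4: Fresno 9, Edmonton 16, Chicago 12. Fresno eliminated.
Round 5: Edmonton 25, Chicago 12. Edmonton has a majority (≥19).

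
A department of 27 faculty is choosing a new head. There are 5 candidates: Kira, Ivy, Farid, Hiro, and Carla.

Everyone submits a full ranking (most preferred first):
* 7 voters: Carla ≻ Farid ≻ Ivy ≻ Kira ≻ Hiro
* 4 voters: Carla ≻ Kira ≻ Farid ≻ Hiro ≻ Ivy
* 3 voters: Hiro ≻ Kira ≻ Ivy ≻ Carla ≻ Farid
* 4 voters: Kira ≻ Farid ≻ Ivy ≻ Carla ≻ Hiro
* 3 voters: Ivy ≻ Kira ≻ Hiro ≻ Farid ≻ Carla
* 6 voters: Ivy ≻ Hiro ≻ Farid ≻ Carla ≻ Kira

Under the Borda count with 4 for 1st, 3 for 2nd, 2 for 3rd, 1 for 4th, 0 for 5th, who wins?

Kira: 7×1 + 4×3 + 3×3 + 4×4 + 3×3 + 6×0 = 53
Ivy: 7×2 + 4×0 + 3×2 + 4×2 + 3×4 + 6×4 = 64
Farid: 7×3 + 4×2 + 3×0 + 4×3 + 3×1 + 6×2 = 56
Hiro: 7×0 + 4×1 + 3×4 + 4×0 + 3×2 + 6×3 = 40
Carla: 7×4 + 4×4 + 3×1 + 4×1 + 3×0 + 6×1 = 57

Ivy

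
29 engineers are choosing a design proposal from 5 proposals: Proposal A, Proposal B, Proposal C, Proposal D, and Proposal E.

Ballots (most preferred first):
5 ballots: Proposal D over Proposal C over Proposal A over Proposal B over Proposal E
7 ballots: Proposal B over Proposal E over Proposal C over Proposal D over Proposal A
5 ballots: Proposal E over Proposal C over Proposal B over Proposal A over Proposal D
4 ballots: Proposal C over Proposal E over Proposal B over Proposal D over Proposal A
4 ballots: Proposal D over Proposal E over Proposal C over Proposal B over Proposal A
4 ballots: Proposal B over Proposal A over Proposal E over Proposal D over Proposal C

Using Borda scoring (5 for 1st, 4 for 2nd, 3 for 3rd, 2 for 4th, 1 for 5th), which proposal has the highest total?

Proposal E

Proposal A: 5×3 + 7×1 + 5×2 + 4×1 + 4×1 + 4×4 = 56
Proposal B: 5×2 + 7×5 + 5×3 + 4×3 + 4×2 + 4×5 = 100
Proposal C: 5×4 + 7×3 + 5×4 + 4×5 + 4×3 + 4×1 = 97
Proposal D: 5×5 + 7×2 + 5×1 + 4×2 + 4×5 + 4×2 = 80
Proposal E: 5×1 + 7×4 + 5×5 + 4×4 + 4×4 + 4×3 = 102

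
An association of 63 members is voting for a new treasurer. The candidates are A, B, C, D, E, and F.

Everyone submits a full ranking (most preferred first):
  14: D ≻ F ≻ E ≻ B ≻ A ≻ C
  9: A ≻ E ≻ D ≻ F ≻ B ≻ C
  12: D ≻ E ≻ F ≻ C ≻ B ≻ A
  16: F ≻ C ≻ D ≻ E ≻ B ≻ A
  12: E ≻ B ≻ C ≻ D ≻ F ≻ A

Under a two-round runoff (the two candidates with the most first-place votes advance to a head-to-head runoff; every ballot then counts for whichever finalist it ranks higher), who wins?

D

Round 1 first-place votes: A 9, B 0, C 0, D 26, E 12, F 16. D and F advance.
Runoff: D is ranked above F on 47 ballots, F above D on 16.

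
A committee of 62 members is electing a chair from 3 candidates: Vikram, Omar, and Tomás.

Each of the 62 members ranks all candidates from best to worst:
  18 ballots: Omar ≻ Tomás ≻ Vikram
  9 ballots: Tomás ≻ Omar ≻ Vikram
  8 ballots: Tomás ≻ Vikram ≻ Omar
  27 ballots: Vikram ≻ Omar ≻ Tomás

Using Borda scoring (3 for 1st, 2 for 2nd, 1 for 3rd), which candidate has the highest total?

Vikram: 18×1 + 9×1 + 8×2 + 27×3 = 124
Omar: 18×3 + 9×2 + 8×1 + 27×2 = 134
Tomás: 18×2 + 9×3 + 8×3 + 27×1 = 114

Omar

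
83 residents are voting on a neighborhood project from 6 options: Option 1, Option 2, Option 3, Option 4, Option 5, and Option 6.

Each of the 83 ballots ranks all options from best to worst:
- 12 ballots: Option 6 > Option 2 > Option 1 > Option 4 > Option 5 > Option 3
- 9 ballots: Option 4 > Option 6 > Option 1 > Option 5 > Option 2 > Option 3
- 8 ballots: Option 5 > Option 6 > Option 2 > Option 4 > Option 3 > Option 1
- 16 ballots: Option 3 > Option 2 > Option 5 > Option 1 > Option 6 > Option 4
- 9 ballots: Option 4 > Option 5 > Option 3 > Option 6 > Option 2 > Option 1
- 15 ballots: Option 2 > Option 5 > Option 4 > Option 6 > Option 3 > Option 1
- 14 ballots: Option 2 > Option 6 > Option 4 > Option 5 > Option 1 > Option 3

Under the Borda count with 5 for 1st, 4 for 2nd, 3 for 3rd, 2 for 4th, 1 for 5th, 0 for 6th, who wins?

Option 2

Option 1: 12×3 + 9×3 + 8×0 + 16×2 + 9×0 + 15×0 + 14×1 = 109
Option 2: 12×4 + 9×1 + 8×3 + 16×4 + 9×1 + 15×5 + 14×5 = 299
Option 3: 12×0 + 9×0 + 8×1 + 16×5 + 9×3 + 15×1 + 14×0 = 130
Option 4: 12×2 + 9×5 + 8×2 + 16×0 + 9×5 + 15×3 + 14×3 = 217
Option 5: 12×1 + 9×2 + 8×5 + 16×3 + 9×4 + 15×4 + 14×2 = 242
Option 6: 12×5 + 9×4 + 8×4 + 16×1 + 9×2 + 15×2 + 14×4 = 248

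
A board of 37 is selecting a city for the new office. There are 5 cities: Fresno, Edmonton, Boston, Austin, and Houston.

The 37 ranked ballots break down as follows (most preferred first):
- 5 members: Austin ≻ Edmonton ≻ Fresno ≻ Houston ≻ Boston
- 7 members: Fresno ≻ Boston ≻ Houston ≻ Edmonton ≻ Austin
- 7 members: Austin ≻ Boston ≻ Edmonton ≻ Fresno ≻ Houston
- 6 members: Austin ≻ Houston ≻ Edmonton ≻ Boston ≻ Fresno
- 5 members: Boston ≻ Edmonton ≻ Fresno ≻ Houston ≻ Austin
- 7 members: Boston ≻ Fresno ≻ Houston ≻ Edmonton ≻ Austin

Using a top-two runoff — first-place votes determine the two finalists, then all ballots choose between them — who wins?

Round 1 first-place votes: Fresno 7, Edmonton 0, Boston 12, Austin 18, Houston 0. Austin and Boston advance.
Runoff: Austin is ranked above Boston on 18 ballots, Boston above Austin on 19.

Boston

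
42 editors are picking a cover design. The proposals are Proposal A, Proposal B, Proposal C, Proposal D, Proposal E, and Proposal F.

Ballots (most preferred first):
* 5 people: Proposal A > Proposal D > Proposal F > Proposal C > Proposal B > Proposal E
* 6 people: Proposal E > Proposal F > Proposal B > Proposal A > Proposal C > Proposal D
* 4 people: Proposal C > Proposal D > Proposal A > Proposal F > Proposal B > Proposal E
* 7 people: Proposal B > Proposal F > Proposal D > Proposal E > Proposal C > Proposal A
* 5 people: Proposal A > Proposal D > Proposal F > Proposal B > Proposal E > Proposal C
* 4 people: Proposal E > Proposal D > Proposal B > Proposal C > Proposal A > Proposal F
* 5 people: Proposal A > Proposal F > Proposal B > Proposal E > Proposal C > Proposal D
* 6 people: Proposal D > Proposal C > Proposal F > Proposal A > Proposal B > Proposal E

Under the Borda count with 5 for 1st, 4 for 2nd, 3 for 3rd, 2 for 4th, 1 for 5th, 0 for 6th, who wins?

Proposal F

Proposal A: 5×5 + 6×2 + 4×3 + 7×0 + 5×5 + 4×1 + 5×5 + 6×2 = 115
Proposal B: 5×1 + 6×3 + 4×1 + 7×5 + 5×2 + 4×3 + 5×3 + 6×1 = 105
Proposal C: 5×2 + 6×1 + 4×5 + 7×1 + 5×0 + 4×2 + 5×1 + 6×4 = 80
Proposal D: 5×4 + 6×0 + 4×4 + 7×3 + 5×4 + 4×4 + 5×0 + 6×5 = 123
Proposal E: 5×0 + 6×5 + 4×0 + 7×2 + 5×1 + 4×5 + 5×2 + 6×0 = 79
Proposal F: 5×3 + 6×4 + 4×2 + 7×4 + 5×3 + 4×0 + 5×4 + 6×3 = 128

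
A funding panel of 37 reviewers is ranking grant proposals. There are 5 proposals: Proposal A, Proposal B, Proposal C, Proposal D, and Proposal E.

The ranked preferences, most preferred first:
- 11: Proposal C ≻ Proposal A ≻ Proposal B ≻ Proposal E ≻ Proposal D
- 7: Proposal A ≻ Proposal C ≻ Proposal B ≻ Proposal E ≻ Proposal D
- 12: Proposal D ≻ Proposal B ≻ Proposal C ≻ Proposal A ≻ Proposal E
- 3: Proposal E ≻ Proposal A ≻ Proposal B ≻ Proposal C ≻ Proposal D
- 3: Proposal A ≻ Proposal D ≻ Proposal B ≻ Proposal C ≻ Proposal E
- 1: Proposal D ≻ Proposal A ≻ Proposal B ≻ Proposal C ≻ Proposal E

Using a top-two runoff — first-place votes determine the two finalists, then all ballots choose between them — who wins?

Round 1 first-place votes: Proposal A 10, Proposal B 0, Proposal C 11, Proposal D 13, Proposal E 3. Proposal D and Proposal C advance.
Runoff: Proposal D is ranked above Proposal C on 16 ballots, Proposal C above Proposal D on 21.

Proposal C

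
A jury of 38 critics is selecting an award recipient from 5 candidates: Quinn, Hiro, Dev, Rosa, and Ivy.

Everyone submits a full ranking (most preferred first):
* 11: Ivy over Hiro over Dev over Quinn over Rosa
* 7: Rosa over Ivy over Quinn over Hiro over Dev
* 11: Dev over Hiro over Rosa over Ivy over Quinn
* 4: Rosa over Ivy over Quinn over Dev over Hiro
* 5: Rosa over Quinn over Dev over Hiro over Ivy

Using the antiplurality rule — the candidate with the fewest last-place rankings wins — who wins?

Hiro

Last-place votes: Quinn 11, Hiro 4, Dev 7, Rosa 11, Ivy 5.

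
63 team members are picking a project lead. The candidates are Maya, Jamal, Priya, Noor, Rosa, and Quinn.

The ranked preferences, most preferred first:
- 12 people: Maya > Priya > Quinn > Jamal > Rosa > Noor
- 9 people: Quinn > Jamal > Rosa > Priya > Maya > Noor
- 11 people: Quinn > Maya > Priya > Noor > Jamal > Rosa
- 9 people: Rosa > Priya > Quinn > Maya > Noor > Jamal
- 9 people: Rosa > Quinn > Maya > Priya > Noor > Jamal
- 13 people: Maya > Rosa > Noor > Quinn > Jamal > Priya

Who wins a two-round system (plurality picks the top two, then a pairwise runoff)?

Quinn

Round 1 first-place votes: Maya 25, Jamal 0, Priya 0, Noor 0, Rosa 18, Quinn 20. Maya and Quinn advance.
Runoff: Maya is ranked above Quinn on 25 ballots, Quinn above Maya on 38.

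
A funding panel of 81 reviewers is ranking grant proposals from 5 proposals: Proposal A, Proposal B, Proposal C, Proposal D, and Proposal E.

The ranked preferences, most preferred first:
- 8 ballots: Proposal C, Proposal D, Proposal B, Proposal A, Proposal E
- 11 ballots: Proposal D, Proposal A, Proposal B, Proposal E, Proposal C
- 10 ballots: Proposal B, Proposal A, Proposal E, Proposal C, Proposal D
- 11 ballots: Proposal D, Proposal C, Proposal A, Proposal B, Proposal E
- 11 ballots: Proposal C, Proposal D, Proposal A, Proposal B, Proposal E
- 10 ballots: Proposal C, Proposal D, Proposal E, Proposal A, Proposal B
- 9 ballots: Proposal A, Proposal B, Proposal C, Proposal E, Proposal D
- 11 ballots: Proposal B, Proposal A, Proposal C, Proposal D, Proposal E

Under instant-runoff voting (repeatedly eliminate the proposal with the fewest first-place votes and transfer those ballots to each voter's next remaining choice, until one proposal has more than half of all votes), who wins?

Proposal B

Round 1: Proposal A 9, Proposal B 21, Proposal C 29, Proposal D 22, Proposal E 0. Proposal E eliminated.
Round 2: Proposal A 9, Proposal B 21, Proposal C 29, Proposal D 22. Proposal A eliminated.
Round 3: Proposal B 30, Proposal C 29, Proposal D 22. Proposal D eliminated.
Round 4: Proposal B 41, Proposal C 40. Proposal B has a majority (≥41).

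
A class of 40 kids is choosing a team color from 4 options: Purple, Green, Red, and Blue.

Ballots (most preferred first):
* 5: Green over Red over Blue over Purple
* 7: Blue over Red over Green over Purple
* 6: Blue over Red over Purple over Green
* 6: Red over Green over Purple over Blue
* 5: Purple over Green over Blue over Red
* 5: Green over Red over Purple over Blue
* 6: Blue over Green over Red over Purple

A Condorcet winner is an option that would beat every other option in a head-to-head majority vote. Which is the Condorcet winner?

Green vs Purple: 29–11
Green vs Red: 21–19
Green vs Blue: 21–19
Green beats every other option.

Green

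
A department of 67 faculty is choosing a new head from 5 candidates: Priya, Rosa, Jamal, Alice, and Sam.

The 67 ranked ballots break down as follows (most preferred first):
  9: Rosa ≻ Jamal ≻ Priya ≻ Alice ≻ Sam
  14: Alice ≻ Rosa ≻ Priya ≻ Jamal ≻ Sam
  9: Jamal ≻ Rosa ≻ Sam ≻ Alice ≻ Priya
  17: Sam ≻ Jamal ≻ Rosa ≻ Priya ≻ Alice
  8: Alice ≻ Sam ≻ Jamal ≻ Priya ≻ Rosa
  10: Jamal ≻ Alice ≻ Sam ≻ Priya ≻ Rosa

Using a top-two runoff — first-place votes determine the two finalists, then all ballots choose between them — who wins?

Round 1 first-place votes: Priya 0, Rosa 9, Jamal 19, Alice 22, Sam 17. Alice and Jamal advance.
Runoff: Alice is ranked above Jamal on 22 ballots, Jamal above Alice on 45.

Jamal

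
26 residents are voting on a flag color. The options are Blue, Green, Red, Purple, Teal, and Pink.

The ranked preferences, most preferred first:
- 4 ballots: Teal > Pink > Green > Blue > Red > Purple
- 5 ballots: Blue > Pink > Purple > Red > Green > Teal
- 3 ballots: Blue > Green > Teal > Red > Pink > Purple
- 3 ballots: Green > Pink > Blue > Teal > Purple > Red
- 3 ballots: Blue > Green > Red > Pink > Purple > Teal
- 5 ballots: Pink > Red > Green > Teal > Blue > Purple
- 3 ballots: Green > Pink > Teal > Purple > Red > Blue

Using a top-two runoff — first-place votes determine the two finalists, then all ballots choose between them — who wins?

Green

Round 1 first-place votes: Blue 11, Green 6, Red 0, Purple 0, Teal 4, Pink 5. Blue and Green advance.
Runoff: Blue is ranked above Green on 11 ballots, Green above Blue on 15.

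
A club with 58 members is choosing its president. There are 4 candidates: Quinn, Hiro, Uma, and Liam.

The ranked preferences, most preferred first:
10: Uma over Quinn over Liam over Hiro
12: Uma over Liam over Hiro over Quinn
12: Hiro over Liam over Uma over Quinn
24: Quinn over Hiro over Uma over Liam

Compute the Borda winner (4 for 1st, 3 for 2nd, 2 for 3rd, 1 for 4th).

Uma

Quinn: 10×3 + 12×1 + 12×1 + 24×4 = 150
Hiro: 10×1 + 12×2 + 12×4 + 24×3 = 154
Uma: 10×4 + 12×4 + 12×2 + 24×2 = 160
Liam: 10×2 + 12×3 + 12×3 + 24×1 = 116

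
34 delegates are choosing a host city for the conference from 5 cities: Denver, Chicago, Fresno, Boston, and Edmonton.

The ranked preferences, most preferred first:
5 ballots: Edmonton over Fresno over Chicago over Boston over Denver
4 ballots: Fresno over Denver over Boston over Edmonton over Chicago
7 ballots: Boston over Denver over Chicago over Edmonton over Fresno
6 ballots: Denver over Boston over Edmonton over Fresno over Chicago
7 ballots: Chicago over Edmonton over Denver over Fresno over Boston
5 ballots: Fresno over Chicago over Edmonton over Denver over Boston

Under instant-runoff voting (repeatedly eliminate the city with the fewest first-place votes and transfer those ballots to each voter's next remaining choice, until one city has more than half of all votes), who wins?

Fresno

Round 1: Denver 6, Chicago 7, Fresno 9, Boston 7, Edmonton 5. Edmonton eliminated.
Round 2: Denver 6, Chicago 7, Fresno 14, Boston 7. Denver eliminated.
Round 3: Chicago 7, Fresno 14, Boston 13. Chicago eliminated.
Round 4: Fresno 21, Boston 13. Fresno has a majority (≥18).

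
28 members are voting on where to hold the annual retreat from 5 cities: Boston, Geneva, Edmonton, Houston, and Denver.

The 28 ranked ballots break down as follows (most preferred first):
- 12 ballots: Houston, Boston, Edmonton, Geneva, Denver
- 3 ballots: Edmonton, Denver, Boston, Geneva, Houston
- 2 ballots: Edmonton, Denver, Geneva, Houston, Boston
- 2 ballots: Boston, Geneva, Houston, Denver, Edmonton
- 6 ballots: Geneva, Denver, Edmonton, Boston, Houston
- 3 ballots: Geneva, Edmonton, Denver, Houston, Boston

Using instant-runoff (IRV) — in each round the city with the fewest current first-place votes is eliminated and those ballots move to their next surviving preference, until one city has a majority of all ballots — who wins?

Geneva

Round 1: Boston 2, Geneva 9, Edmonton 5, Houston 12, Denver 0. Denver eliminated.
Round 2: Boston 2, Geneva 9, Edmonton 5, Houston 12. Boston eliminated.
Round 3: Geneva 11, Edmonton 5, Houston 12. Edmonton eliminated.
Round 4: Geneva 16, Houston 12. Geneva has a majority (≥15).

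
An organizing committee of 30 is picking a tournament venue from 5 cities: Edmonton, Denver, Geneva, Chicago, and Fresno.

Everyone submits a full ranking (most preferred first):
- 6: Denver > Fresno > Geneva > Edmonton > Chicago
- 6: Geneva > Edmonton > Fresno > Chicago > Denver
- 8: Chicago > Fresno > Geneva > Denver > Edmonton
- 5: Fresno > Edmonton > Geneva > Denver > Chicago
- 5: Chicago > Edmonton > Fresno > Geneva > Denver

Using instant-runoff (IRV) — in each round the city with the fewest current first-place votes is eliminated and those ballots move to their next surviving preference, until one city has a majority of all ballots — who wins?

Round 1: Edmonton 0, Denver 6, Geneva 6, Chicago 13, Fresno 5. Edmonton eliminated.
Round 2: Denver 6, Geneva 6, Chicago 13, Fresno 5. Fresno eliminated.
Round 3: Denver 6, Geneva 11, Chicago 13. Denver eliminated.
Round 4: Geneva 17, Chicago 13. Geneva has a majority (≥16).

Geneva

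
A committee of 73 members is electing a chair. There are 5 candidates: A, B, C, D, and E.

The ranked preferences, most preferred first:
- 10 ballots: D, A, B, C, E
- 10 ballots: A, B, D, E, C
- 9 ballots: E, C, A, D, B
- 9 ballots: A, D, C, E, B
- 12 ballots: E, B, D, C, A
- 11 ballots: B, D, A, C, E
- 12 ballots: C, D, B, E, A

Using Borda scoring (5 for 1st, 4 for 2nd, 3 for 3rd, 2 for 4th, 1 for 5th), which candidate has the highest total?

A: 10×4 + 10×5 + 9×3 + 9×5 + 12×1 + 11×3 + 12×1 = 219
B: 10×3 + 10×4 + 9×1 + 9×1 + 12×4 + 11×5 + 12×3 = 227
C: 10×2 + 10×1 + 9×4 + 9×3 + 12×2 + 11×2 + 12×5 = 199
D: 10×5 + 10×3 + 9×2 + 9×4 + 12×3 + 11×4 + 12×4 = 262
E: 10×1 + 10×2 + 9×5 + 9×2 + 12×5 + 11×1 + 12×2 = 188

D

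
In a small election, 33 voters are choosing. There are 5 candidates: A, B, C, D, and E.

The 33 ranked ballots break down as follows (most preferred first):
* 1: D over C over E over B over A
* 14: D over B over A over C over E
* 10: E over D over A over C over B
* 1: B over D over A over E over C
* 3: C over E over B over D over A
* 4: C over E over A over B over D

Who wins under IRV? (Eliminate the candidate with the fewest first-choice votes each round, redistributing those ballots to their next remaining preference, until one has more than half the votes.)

Round 1: A 0, B 1, C 7, D 15, E 10. A eliminated.
Round 2: B 1, C 7, D 15, E 10. B eliminated.
Round 3: C 7, D 16, E 10. C eliminated.
Round 4: D 16, E 17. E has a majority (≥17).

E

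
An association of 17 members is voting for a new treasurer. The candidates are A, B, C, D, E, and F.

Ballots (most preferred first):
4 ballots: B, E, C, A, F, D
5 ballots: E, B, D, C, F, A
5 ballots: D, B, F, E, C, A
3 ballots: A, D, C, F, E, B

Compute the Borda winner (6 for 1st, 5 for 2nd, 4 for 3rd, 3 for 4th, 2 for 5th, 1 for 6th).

A: 4×3 + 5×1 + 5×1 + 3×6 = 40
B: 4×6 + 5×5 + 5×5 + 3×1 = 77
C: 4×4 + 5×3 + 5×2 + 3×4 = 53
D: 4×1 + 5×4 + 5×6 + 3×5 = 69
E: 4×5 + 5×6 + 5×3 + 3×2 = 71
F: 4×2 + 5×2 + 5×4 + 3×3 = 47

B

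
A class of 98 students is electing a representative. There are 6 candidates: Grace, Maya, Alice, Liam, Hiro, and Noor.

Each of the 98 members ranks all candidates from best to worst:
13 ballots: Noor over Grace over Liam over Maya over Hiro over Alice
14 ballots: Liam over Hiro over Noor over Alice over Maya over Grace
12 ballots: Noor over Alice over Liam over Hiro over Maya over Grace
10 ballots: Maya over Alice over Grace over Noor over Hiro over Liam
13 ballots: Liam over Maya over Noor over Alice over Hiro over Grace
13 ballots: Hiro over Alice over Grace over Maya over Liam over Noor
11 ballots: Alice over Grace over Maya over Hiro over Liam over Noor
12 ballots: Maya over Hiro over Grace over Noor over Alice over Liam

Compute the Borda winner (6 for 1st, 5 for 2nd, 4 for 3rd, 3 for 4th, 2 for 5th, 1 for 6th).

Maya

Grace: 13×5 + 14×1 + 12×1 + 10×4 + 13×1 + 13×4 + 11×5 + 12×4 = 299
Maya: 13×3 + 14×2 + 12×2 + 10×6 + 13×5 + 13×3 + 11×4 + 12×6 = 371
Alice: 13×1 + 14×3 + 12×5 + 10×5 + 13×3 + 13×5 + 11×6 + 12×2 = 359
Liam: 13×4 + 14×6 + 12×4 + 10×1 + 13×6 + 13×2 + 11×2 + 12×1 = 332
Hiro: 13×2 + 14×5 + 12×3 + 10×2 + 13×2 + 13×6 + 11×3 + 12×5 = 349
Noor: 13×6 + 14×4 + 12×6 + 10×3 + 13×4 + 13×1 + 11×1 + 12×3 = 348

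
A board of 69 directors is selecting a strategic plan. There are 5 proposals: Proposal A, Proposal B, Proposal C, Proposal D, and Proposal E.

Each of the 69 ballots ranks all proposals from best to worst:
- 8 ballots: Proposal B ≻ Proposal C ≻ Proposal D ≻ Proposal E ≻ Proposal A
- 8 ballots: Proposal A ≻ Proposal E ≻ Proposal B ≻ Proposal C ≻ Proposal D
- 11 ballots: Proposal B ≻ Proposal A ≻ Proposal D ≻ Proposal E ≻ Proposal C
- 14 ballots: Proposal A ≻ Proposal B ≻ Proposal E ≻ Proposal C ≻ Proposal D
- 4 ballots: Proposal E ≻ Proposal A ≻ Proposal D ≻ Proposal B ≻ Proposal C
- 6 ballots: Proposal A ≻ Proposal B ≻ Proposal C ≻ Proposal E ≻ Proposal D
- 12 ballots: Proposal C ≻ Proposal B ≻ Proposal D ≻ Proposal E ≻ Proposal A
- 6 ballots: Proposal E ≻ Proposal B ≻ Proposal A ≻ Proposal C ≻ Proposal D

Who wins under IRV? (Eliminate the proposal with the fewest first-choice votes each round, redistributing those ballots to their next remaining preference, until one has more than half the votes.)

Round 1: Proposal A 28, Proposal B 19, Proposal C 12, Proposal D 0, Proposal E 10. Proposal D eliminated.
Round 2: Proposal A 28, Proposal B 19, Proposal C 12, Proposal E 10. Proposal E eliminated.
Round 3: Proposal A 32, Proposal B 25, Proposal C 12. Proposal C eliminated.
Round 4: Proposal A 32, Proposal B 37. Proposal B has a majority (≥35).

Proposal B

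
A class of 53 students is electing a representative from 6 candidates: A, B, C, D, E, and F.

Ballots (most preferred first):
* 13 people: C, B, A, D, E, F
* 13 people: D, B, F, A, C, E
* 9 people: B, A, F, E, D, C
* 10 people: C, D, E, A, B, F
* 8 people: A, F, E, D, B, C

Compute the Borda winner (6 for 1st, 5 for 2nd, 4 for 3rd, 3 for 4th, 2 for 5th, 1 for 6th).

B

A: 13×4 + 13×3 + 9×5 + 10×3 + 8×6 = 214
B: 13×5 + 13×5 + 9×6 + 10×2 + 8×2 = 220
C: 13×6 + 13×2 + 9×1 + 10×6 + 8×1 = 181
D: 13×3 + 13×6 + 9×2 + 10×5 + 8×3 = 209
E: 13×2 + 13×1 + 9×3 + 10×4 + 8×4 = 138
F: 13×1 + 13×4 + 9×4 + 10×1 + 8×5 = 151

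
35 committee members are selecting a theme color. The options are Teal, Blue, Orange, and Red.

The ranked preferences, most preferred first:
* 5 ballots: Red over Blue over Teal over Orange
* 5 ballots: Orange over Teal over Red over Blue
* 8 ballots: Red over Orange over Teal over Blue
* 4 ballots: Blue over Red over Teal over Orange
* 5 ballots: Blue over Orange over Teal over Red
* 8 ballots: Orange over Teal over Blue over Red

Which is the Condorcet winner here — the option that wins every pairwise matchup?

Orange vs Teal: 26–9
Orange vs Blue: 21–14
Orange vs Red: 18–17
Orange beats every other option.

Orange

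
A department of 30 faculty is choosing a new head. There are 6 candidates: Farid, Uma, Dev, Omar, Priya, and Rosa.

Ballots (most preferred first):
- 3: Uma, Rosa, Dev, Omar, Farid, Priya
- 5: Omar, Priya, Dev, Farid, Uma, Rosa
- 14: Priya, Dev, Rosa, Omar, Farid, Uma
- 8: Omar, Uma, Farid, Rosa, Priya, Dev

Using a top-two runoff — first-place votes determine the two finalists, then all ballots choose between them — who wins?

Omar

Round 1 first-place votes: Farid 0, Uma 3, Dev 0, Omar 13, Priya 14, Rosa 0. Priya and Omar advance.
Runoff: Priya is ranked above Omar on 14 ballots, Omar above Priya on 16.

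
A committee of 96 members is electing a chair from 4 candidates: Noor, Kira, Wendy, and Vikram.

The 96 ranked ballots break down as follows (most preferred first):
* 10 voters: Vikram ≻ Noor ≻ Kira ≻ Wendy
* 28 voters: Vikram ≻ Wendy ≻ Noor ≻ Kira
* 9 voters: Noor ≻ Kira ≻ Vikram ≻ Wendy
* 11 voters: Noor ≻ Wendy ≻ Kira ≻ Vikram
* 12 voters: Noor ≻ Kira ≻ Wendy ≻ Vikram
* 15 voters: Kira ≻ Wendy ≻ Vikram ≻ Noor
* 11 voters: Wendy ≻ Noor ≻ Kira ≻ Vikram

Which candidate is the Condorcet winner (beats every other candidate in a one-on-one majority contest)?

Wendy vs Noor: 54–42
Wendy vs Kira: 50–46
Wendy vs Vikram: 49–47
Wendy beats every other candidate.

Wendy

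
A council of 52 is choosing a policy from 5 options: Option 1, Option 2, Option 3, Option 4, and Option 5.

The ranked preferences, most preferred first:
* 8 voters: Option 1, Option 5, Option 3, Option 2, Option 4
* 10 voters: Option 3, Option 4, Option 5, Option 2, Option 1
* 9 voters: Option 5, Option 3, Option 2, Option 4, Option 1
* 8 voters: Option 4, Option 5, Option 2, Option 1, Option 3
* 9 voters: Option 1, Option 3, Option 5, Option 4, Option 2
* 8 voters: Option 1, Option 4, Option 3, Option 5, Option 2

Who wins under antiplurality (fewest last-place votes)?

Option 5

Last-place votes: Option 1 19, Option 2 17, Option 3 8, Option 4 8, Option 5 0.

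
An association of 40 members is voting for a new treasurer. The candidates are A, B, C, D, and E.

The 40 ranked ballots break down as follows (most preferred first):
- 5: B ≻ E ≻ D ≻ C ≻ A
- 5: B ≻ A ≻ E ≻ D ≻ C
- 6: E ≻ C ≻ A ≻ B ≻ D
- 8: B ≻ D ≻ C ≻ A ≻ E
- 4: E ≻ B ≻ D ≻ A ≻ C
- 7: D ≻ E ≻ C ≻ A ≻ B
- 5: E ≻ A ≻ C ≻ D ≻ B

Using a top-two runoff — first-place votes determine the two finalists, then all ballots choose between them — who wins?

Round 1 first-place votes: A 0, B 18, C 0, D 7, E 15. B and E advance.
Runoff: B is ranked above E on 18 ballots, E above B on 22.

E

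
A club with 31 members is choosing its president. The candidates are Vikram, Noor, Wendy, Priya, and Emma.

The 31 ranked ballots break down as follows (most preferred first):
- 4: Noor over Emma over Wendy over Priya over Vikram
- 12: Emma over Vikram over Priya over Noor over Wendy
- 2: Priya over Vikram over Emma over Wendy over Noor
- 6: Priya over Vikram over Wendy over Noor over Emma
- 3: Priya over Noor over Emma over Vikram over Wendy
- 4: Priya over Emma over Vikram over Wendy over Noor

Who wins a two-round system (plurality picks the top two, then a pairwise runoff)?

Emma

Round 1 first-place votes: Vikram 0, Noor 4, Wendy 0, Priya 15, Emma 12. Priya and Emma advance.
Runoff: Priya is ranked above Emma on 15 ballots, Emma above Priya on 16.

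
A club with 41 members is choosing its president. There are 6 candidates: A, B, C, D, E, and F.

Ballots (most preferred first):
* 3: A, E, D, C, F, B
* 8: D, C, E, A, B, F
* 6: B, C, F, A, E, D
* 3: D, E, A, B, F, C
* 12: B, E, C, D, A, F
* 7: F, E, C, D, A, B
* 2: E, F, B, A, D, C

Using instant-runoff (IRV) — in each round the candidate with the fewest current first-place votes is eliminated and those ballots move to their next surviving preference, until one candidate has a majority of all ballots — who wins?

D

Round 1: A 3, B 18, C 0, D 11, E 2, F 7. C eliminated.
Round 2: A 3, B 18, D 11, E 2, F 7. E eliminated.
Round 3: A 3, B 18, D 11, F 9. A eliminated.
Round 4: B 18, D 14, F 9. F eliminated.
Round 5: B 20, D 21. D has a majority (≥21).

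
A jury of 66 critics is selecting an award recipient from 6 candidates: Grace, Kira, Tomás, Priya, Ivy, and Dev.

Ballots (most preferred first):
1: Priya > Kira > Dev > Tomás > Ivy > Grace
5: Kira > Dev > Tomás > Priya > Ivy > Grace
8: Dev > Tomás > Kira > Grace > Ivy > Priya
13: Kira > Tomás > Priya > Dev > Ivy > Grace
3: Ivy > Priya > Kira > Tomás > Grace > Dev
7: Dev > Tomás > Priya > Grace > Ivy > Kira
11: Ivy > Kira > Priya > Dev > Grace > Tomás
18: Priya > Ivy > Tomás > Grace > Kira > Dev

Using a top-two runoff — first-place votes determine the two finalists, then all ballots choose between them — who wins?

Round 1 first-place votes: Grace 0, Kira 18, Tomás 0, Priya 19, Ivy 14, Dev 15. Priya and Kira advance.
Runoff: Priya is ranked above Kira on 29 ballots, Kira above Priya on 37.

Kira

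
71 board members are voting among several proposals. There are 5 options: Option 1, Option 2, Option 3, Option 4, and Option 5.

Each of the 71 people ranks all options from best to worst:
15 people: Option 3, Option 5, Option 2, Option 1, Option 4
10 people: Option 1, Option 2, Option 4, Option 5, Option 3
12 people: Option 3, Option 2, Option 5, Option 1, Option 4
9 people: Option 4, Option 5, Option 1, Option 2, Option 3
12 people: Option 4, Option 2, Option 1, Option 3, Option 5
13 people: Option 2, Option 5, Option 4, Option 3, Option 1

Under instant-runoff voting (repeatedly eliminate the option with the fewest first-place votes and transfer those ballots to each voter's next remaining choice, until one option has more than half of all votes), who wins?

Round 1: Option 1 10, Option 2 13, Option 3 27, Option 4 21, Option 5 0. Option 5 eliminated.
Round 2: Option 1 10, Option 2 13, Option 3 27, Option 4 21. Option 1 eliminated.
Round 3: Option 2 23, Option 3 27, Option 4 21. Option 4 eliminated.
Round 4: Option 2 44, Option 3 27. Option 2 has a majority (≥36).

Option 2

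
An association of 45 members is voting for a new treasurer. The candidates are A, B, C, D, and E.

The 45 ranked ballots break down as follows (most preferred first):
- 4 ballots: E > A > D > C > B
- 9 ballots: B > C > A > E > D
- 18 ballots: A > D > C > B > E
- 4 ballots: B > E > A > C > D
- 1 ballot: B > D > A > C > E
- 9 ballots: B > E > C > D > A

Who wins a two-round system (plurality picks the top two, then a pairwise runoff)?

B

Round 1 first-place votes: A 18, B 23, C 0, D 0, E 4. B and A advance.
Runoff: B is ranked above A on 23 ballots, A above B on 22.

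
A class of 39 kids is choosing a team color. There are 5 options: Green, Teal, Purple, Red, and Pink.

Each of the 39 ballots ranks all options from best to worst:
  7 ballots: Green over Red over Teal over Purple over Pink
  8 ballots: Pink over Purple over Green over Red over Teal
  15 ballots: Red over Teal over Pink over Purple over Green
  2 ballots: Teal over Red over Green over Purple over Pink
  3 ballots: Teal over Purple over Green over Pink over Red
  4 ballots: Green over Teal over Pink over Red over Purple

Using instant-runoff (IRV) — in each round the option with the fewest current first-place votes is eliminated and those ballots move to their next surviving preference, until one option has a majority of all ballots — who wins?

Green

Round 1: Green 11, Teal 5, Purple 0, Red 15, Pink 8. Purple eliminated.
Round 2: Green 11, Teal 5, Red 15, Pink 8. Teal eliminated.
Round 3: Green 14, Red 17, Pink 8. Pink eliminated.
Round 4: Green 22, Red 17. Green has a majority (≥20).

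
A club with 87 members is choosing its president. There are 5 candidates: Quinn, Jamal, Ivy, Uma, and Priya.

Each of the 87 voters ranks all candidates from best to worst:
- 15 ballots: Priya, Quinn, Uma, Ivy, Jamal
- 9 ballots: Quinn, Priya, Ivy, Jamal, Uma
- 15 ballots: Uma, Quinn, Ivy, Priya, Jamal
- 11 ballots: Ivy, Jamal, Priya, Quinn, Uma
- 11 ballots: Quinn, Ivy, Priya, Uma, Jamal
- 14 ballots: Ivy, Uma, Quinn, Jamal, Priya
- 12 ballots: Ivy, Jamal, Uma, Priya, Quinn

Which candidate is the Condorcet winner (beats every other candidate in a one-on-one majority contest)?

Quinn vs Jamal: 64–23
Quinn vs Ivy: 50–37
Quinn vs Uma: 46–41
Quinn vs Priya: 49–38
Quinn beats every other candidate.

Quinn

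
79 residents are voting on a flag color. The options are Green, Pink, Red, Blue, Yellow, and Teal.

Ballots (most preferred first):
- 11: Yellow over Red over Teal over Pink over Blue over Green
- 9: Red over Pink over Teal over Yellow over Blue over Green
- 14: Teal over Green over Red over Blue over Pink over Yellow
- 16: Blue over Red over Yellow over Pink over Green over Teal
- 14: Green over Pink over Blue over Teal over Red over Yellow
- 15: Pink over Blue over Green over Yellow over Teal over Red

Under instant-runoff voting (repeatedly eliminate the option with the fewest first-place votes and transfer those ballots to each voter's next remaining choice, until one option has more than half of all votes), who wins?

Pink

Round 1: Green 14, Pink 15, Red 9, Blue 16, Yellow 11, Teal 14. Red eliminated.
Round 2: Green 14, Pink 24, Blue 16, Yellow 11, Teal 14. Yellow eliminated.
Round 3: Green 14, Pink 24, Blue 16, Teal 25. Green eliminated.
Round 4: Pink 38, Blue 16, Teal 25. Blue eliminated.
Round 5: Pink 54, Teal 25. Pink has a majority (≥40).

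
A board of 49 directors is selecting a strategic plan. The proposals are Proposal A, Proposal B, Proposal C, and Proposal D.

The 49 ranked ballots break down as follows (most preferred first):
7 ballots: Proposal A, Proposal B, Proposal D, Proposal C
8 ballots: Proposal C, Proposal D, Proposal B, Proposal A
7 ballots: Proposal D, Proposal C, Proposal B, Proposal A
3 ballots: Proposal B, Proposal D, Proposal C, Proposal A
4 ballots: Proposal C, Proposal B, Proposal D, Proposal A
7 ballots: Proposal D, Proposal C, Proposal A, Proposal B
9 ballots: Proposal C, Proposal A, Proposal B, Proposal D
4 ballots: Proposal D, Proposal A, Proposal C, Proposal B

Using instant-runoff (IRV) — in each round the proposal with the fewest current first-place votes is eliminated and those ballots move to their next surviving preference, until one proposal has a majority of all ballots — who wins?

Proposal D

Round 1: Proposal A 7, Proposal B 3, Proposal C 21, Proposal D 18. Proposal B eliminated.
Round 2: Proposal A 7, Proposal C 21, Proposal D 21. Proposal A eliminated.
Round 3: Proposal C 21, Proposal D 28. Proposal D has a majority (≥25).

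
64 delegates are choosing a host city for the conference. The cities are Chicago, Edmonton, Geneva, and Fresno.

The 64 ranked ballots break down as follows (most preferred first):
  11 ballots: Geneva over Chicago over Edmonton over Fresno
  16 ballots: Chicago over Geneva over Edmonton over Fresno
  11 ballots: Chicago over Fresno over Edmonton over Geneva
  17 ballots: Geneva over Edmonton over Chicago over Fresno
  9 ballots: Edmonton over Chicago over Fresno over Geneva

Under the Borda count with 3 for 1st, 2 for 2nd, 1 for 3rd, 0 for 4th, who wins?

Chicago

Chicago: 11×2 + 16×3 + 11×3 + 17×1 + 9×2 = 138
Edmonton: 11×1 + 16×1 + 11×1 + 17×2 + 9×3 = 99
Geneva: 11×3 + 16×2 + 11×0 + 17×3 + 9×0 = 116
Fresno: 11×0 + 16×0 + 11×2 + 17×0 + 9×1 = 31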